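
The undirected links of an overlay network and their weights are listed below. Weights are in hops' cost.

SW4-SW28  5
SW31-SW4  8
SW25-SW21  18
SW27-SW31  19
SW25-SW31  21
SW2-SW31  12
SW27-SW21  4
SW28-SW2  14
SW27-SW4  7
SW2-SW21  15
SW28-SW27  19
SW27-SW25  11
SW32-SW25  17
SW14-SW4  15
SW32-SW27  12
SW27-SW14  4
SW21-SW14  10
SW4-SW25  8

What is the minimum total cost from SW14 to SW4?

11 hops' cost

Candidate routes:
SW14 - SW4: 15 = 15
SW14 - SW27 - SW4: 4+7 = 11
Cheapest is SW14 - SW27 - SW4 at 11 hops' cost.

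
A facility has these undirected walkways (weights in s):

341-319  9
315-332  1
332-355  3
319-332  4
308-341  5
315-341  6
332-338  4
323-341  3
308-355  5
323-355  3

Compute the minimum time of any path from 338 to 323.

Compare a few routes:
338–332–355–308–341–323: 4+3+5+5+3 = 20
338–332–315–341–323: 4+1+6+3 = 14
338–332–319–341–323: 4+4+9+3 = 20
338–332–355–323: 4+3+3 = 10
The minimum is 10 s via 338–332–355–323.

10 s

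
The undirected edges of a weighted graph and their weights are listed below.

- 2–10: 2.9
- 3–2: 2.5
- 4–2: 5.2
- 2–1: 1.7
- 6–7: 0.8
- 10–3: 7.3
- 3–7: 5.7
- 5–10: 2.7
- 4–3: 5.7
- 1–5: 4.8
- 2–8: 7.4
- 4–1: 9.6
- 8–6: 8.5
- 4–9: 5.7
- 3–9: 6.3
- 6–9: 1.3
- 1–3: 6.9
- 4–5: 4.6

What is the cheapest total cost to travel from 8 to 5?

13

Running Dijkstra from 8:
8: 0
2: 7.4  (via 8)
6: 8.5  (via 8)
1: 9.1  (via 2)
7: 9.3  (via 6)
9: 9.8  (via 6)
3: 9.9  (via 2)
10: 10.3  (via 2)
4: 12.6  (via 2)
5: 13  (via 10)
Shortest route: 8 → 2 → 10 → 5 = 13.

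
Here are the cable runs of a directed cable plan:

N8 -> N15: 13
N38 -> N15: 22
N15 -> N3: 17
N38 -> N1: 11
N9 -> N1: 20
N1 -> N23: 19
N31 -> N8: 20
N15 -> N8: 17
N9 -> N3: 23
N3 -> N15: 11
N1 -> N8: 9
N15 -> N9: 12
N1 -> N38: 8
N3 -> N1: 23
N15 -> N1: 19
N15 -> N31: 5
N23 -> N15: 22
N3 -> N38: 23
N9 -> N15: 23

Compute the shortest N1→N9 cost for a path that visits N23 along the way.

53

Shortest N1→N23: N1–N23 = 19
Shortest N23→N9: N23–N15–N9 = 34
Total via N23: 19 + 34 = 53.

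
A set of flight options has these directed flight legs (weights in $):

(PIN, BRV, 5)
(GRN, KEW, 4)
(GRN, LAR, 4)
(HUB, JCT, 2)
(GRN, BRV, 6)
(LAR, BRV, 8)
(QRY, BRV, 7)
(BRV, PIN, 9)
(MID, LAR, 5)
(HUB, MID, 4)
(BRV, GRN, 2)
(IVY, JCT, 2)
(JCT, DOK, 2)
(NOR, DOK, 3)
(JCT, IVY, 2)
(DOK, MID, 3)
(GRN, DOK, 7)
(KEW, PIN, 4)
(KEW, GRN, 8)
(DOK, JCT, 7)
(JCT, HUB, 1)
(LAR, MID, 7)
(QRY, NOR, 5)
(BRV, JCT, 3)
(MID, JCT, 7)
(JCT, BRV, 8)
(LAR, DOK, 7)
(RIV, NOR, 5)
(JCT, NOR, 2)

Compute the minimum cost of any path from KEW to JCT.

Settle nodes by increasing distance from KEW:
KEW: 0
PIN: 4  (via KEW)
GRN: 8  (via KEW)
BRV: 9  (via PIN)
LAR: 12  (via GRN)
JCT: 12  (via BRV)
Shortest route: KEW → PIN → BRV → JCT = $12.

$12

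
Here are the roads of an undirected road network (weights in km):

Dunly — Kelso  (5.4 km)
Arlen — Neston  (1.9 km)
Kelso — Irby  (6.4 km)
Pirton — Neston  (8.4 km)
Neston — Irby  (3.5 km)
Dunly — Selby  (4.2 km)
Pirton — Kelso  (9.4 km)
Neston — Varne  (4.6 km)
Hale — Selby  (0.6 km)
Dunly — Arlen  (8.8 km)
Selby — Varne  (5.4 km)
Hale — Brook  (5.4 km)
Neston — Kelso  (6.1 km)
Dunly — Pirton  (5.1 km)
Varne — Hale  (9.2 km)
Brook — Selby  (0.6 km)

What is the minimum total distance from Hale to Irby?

14.1 km

Shortest distances from Hale:
Hale: 0
Selby: 0.6  (via Hale)
Brook: 1.2  (via Selby)
Dunly: 4.8  (via Selby)
Varne: 6  (via Selby)
Pirton: 9.9  (via Dunly)
Kelso: 10.2  (via Dunly)
Neston: 10.6  (via Varne)
Arlen: 12.5  (via Neston)
Irby: 14.1  (via Neston)
Shortest route: Hale → Selby → Varne → Neston → Irby = 14.1 km.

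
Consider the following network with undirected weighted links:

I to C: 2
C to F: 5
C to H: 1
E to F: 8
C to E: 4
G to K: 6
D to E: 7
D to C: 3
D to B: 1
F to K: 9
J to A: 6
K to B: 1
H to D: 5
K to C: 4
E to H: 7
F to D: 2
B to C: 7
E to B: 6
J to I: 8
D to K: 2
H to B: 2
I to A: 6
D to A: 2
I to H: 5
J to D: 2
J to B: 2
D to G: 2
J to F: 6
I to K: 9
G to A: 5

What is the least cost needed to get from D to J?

Candidate routes:
D–J: 2 = 2
D–B–J: 1+2 = 3
The minimum is 2 via D–J.

2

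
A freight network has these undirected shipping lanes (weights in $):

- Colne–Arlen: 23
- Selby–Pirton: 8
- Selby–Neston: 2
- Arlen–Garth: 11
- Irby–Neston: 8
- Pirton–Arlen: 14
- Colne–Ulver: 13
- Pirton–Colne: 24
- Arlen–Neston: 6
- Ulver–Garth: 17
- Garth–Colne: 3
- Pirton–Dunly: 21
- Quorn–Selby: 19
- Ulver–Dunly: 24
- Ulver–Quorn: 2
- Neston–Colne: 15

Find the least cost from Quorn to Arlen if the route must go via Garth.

$29

Best Quorn to Garth: Quorn → Ulver → Colne → Garth costing 18
Best Garth to Arlen: Garth → Arlen costing 11
Total via Garth: 18 + 11 = $29.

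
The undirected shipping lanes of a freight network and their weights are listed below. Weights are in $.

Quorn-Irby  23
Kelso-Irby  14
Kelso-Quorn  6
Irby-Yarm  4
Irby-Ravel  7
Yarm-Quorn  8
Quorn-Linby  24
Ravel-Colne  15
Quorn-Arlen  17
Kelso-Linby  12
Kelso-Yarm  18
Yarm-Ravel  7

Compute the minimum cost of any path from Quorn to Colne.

$30

Enumerating some paths:
Quorn - Kelso - Irby - Ravel - Colne: 6+14+7+15 = 42
Quorn - Irby - Ravel - Colne: 23+7+15 = 45
Quorn - Yarm - Irby - Ravel - Colne: 8+4+7+15 = 34
Quorn - Yarm - Ravel - Colne: 8+7+15 = 30
The minimum is $30 via Quorn - Yarm - Ravel - Colne.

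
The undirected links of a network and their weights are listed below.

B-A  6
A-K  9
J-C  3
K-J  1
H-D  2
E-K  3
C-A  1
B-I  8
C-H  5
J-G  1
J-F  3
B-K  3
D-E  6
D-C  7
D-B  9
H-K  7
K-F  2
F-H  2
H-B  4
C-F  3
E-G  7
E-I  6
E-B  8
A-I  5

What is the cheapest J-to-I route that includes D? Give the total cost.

Shortest J→D: J → F → H → D = 7
Shortest D→I: D → E → I = 12
Total via D: 7 + 12 = 19.

19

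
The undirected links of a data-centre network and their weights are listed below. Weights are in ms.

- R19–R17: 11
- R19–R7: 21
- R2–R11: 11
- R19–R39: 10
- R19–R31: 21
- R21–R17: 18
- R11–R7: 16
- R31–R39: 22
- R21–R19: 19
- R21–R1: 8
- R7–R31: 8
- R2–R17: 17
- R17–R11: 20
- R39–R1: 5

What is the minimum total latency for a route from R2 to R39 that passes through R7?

Best R2 to R7: R2–R11–R7 costing 27
Best R7 to R39: R7–R31–R39 costing 30
Total via R7: 27 + 30 = 57 ms.

57 ms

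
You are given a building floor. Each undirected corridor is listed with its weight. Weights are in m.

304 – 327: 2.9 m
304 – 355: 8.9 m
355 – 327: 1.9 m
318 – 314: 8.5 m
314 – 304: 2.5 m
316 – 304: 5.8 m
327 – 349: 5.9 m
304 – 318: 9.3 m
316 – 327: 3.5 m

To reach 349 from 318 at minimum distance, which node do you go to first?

Candidate routes:
318 - 304 - 316 - 327 - 349: 9.3+5.8+3.5+5.9 = 24.5
318 - 304 - 327 - 349: 9.3+2.9+5.9 = 18.1
318 - 314 - 304 - 327 - 349: 8.5+2.5+2.9+5.9 = 19.8
The minimum is 18.1 m via 318 - 304 - 327 - 349.
So from 318 the first move is to 304.

304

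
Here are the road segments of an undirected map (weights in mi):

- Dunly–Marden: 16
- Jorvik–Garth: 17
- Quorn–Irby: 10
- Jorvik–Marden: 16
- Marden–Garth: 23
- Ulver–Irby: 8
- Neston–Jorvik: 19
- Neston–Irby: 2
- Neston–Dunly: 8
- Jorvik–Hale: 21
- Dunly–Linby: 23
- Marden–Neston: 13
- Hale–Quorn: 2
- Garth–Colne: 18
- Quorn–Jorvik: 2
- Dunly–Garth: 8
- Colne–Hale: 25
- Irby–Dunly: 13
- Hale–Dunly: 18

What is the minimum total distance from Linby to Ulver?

41 mi

Enumerating some paths:
Linby → Dunly → Hale → Quorn → Irby → Ulver: 23+18+2+10+8 = 61
Linby → Dunly → Neston → Irby → Ulver: 23+8+2+8 = 41
Linby → Dunly → Irby → Ulver: 23+13+8 = 44
The minimum is 41 mi via Linby → Dunly → Neston → Irby → Ulver.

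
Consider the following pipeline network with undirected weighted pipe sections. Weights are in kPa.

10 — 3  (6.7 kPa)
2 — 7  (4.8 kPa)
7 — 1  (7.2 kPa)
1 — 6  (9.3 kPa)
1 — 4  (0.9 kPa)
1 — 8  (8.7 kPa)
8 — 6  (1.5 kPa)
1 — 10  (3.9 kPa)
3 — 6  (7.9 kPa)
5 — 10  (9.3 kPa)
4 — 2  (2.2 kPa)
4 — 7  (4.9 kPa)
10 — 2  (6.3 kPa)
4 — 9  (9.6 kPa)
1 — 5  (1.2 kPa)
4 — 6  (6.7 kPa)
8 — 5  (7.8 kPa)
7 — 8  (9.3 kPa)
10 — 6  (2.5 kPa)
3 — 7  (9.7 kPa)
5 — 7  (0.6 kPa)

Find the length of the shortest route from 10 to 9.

Shortest distances from 10:
10: 0
6: 2.5  (via 10)
1: 3.9  (via 10)
8: 4  (via 6)
4: 4.8  (via 1)
5: 5.1  (via 1)
7: 5.7  (via 5)
2: 6.3  (via 10)
3: 6.7  (via 10)
9: 14.4  (via 4)
Shortest route: 10 → 1 → 4 → 9 = 14.4 kPa.

14.4 kPa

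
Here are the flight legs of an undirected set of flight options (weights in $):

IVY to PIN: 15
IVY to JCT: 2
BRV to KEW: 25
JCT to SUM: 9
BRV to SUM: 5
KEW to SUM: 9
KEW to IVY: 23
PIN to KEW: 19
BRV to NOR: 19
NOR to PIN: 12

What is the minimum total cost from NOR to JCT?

Running Dijkstra from NOR:
NOR: 0
PIN: 12  (via NOR)
BRV: 19  (via NOR)
SUM: 24  (via BRV)
IVY: 27  (via PIN)
JCT: 29  (via IVY)
Shortest route: NOR → PIN → IVY → JCT = $29.

$29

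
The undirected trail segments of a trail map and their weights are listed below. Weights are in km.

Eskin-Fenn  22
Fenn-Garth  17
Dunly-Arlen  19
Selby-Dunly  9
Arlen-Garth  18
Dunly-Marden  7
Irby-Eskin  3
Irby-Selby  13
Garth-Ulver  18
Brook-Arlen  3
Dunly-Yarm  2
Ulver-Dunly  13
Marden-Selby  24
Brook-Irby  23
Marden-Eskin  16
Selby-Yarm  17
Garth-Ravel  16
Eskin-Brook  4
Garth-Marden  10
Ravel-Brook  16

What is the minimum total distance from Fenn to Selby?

38 km

Running Dijkstra from Fenn:
Fenn: 0
Garth: 17  (via Fenn)
Eskin: 22  (via Fenn)
Irby: 25  (via Eskin)
Brook: 26  (via Eskin)
Marden: 27  (via Garth)
Arlen: 29  (via Brook)
Ravel: 33  (via Garth)
Dunly: 34  (via Marden)
Ulver: 35  (via Garth)
Yarm: 36  (via Dunly)
Selby: 38  (via Irby)
Shortest route: Fenn → Eskin → Irby → Selby = 38 km.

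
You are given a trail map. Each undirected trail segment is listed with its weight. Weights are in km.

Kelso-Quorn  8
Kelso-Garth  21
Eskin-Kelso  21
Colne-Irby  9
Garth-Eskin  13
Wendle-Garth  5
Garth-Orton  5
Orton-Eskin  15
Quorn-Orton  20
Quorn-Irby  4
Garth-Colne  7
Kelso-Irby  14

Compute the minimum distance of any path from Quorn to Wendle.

Compare a few routes:
Quorn–Orton–Garth–Wendle: 20+5+5 = 30
Quorn–Kelso–Garth–Wendle: 8+21+5 = 34
Quorn–Irby–Colne–Garth–Wendle: 4+9+7+5 = 25
Quorn–Kelso–Irby–Colne–Garth–Wendle: 8+14+9+7+5 = 43
The minimum is 25 km via Quorn–Irby–Colne–Garth–Wendle.

25 km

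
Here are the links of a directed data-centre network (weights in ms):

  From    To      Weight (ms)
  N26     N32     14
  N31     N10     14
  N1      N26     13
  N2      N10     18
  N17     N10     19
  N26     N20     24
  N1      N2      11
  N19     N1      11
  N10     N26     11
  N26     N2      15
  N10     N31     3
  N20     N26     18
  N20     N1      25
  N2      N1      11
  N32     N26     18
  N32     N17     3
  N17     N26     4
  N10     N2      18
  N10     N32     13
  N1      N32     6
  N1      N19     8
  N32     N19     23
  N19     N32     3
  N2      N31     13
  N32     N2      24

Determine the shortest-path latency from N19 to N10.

25 ms

Running Dijkstra from N19:
N19: 0
N32: 3  (via N19)
N17: 6  (via N32)
N26: 10  (via N17)
N1: 11  (via N19)
N2: 22  (via N1)
N10: 25  (via N17)
Shortest route: N19 → N32 → N17 → N10 = 25 ms.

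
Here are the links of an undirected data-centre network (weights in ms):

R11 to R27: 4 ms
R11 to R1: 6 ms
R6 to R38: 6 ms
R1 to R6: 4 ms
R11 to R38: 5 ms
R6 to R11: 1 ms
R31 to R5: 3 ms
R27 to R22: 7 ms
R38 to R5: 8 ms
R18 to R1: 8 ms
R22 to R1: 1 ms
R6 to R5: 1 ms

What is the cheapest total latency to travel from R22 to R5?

6 ms

Enumerating some paths:
R22 - R1 - R11 - R6 - R5: 1+6+1+1 = 9
R22 - R1 - R6 - R5: 1+4+1 = 6
R22 - R27 - R11 - R6 - R5: 7+4+1+1 = 13
The minimum is 6 ms via R22 - R1 - R6 - R5.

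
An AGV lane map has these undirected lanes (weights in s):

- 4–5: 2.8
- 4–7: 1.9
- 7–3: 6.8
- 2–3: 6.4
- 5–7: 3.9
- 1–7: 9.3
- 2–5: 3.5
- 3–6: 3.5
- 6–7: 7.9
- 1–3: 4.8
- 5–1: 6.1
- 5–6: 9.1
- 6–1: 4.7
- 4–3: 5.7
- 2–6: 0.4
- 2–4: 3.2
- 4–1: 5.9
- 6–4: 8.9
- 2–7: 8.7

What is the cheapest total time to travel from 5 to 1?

6.1 s

Candidate routes:
5 - 1: 6.1 = 6.1
5 - 2 - 6 - 1: 3.5+0.4+4.7 = 8.6
Cheapest is 5 - 1 at 6.1 s.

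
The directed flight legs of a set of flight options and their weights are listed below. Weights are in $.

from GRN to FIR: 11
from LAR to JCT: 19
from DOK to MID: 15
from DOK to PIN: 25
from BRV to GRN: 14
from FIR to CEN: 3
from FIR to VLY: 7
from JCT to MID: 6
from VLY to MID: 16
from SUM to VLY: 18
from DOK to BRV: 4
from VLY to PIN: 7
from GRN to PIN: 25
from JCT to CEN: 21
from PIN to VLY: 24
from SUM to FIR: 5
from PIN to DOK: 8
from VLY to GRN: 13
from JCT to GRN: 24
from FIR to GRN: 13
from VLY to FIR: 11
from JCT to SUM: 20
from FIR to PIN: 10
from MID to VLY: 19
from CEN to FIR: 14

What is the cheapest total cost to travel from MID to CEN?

$33

Settle nodes by increasing distance from MID:
MID: 0
VLY: 19  (via MID)
PIN: 26  (via VLY)
FIR: 30  (via VLY)
GRN: 32  (via VLY)
CEN: 33  (via FIR)
Shortest route: MID–VLY–FIR–CEN = $33.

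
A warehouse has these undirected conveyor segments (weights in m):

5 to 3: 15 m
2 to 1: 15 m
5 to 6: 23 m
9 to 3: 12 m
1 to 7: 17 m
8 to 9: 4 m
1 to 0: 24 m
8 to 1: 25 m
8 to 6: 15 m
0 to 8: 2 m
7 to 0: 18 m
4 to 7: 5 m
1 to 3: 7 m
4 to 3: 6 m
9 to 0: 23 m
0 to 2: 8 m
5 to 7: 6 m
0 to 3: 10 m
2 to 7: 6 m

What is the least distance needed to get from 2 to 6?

25 m

Running Dijkstra from 2:
2: 0
7: 6  (via 2)
0: 8  (via 2)
8: 10  (via 0)
4: 11  (via 7)
5: 12  (via 7)
9: 14  (via 8)
1: 15  (via 2)
3: 17  (via 4)
6: 25  (via 8)
Shortest route: 2–0–8–6 = 25 m.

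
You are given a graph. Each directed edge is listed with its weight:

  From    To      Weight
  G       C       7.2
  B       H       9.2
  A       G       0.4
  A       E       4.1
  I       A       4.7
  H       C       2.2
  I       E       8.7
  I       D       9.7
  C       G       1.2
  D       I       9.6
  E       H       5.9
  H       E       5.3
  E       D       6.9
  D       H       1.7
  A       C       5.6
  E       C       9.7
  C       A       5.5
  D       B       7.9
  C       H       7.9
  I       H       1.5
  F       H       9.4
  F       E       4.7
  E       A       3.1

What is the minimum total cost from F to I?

21.2

Compare a few routes:
F → H → C → A → E → D → I: 9.4+2.2+5.5+4.1+6.9+9.6 = 37.7
F → E → D → I: 4.7+6.9+9.6 = 21.2
F → H → E → D → I: 9.4+5.3+6.9+9.6 = 31.2
Cheapest is F → E → D → I at 21.2.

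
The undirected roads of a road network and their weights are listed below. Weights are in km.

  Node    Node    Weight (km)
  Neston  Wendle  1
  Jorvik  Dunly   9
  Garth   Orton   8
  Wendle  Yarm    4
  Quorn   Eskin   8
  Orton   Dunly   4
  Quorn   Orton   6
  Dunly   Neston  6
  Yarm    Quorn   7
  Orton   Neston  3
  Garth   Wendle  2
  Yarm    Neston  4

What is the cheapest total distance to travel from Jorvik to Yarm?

19 km

Shortest distances from Jorvik:
Jorvik: 0
Dunly: 9  (via Jorvik)
Orton: 13  (via Dunly)
Neston: 15  (via Dunly)
Wendle: 16  (via Neston)
Garth: 18  (via Wendle)
Quorn: 19  (via Orton)
Yarm: 19  (via Neston)
Shortest route: Jorvik–Dunly–Neston–Yarm = 19 km.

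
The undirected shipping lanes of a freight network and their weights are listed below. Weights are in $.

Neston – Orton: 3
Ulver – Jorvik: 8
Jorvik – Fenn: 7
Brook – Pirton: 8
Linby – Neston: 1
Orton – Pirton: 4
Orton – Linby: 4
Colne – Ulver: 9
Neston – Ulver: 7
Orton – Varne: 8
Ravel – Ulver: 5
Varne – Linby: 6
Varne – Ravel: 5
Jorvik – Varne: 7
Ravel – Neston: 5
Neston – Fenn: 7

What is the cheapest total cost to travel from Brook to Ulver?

Compare a few routes:
Brook–Pirton–Orton–Neston–Ulver: 8+4+3+7 = 22
Brook–Pirton–Orton–Linby–Neston–Ulver: 8+4+4+1+7 = 24
Cheapest is Brook–Pirton–Orton–Neston–Ulver at $22.

$22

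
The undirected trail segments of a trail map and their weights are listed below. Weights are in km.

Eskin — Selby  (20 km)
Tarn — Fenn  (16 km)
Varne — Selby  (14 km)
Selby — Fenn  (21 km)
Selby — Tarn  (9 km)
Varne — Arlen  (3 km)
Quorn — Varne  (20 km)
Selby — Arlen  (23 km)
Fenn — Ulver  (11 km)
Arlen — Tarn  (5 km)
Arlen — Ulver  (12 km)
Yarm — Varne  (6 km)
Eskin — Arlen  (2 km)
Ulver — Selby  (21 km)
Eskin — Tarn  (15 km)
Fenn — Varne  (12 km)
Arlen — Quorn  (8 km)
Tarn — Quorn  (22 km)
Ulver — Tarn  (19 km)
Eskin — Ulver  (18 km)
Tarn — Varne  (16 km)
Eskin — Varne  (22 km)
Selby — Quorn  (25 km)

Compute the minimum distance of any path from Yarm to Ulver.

21 km

Shortest distances from Yarm:
Yarm: 0
Varne: 6  (via Yarm)
Arlen: 9  (via Varne)
Eskin: 11  (via Arlen)
Tarn: 14  (via Arlen)
Quorn: 17  (via Arlen)
Fenn: 18  (via Varne)
Selby: 20  (via Varne)
Ulver: 21  (via Arlen)
Shortest route: Yarm → Varne → Arlen → Ulver = 21 km.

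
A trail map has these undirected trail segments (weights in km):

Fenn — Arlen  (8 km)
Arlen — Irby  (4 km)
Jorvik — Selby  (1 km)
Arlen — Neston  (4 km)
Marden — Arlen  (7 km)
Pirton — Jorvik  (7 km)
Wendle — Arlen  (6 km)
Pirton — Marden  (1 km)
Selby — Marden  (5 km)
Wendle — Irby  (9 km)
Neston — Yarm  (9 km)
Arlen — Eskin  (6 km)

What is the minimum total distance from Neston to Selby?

16 km

Enumerating some paths:
Neston → Arlen → Marden → Selby: 4+7+5 = 16
Neston → Arlen → Marden → Pirton → Jorvik → Selby: 4+7+1+7+1 = 20
The minimum is 16 km via Neston → Arlen → Marden → Selby.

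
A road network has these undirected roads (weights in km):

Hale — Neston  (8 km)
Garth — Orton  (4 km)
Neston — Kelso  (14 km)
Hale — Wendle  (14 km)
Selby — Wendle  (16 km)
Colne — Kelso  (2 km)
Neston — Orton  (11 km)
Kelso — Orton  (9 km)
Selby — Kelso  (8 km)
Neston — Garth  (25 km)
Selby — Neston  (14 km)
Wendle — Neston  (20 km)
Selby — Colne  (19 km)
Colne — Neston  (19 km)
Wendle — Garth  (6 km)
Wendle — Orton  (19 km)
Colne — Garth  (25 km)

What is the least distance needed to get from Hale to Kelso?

Candidate routes:
Hale → Neston → Orton → Kelso: 8+11+9 = 28
Hale → Neston → Kelso: 8+14 = 22
The minimum is 22 km via Hale → Neston → Kelso.

22 km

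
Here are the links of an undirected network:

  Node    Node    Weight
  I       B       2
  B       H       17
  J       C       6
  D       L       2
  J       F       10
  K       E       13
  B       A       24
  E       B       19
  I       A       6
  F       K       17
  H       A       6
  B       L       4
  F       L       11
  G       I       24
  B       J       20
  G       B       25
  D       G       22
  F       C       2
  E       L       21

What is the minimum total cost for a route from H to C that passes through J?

Shortest H→J: H → A → I → B → J = 34
Shortest J→C: J → C = 6
Total via J: 34 + 6 = 40.

40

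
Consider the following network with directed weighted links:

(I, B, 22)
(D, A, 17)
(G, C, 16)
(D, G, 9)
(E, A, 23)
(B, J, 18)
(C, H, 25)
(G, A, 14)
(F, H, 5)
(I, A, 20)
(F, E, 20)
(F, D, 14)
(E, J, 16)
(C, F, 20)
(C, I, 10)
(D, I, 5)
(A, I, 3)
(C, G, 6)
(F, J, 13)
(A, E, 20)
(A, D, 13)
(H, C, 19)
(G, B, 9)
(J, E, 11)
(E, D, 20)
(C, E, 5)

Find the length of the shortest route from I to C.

Running Dijkstra from I:
I: 0
A: 20  (via I)
B: 22  (via I)
D: 33  (via A)
E: 40  (via A)
J: 40  (via B)
G: 42  (via D)
C: 58  (via G)
Shortest route: I–A–D–G–C = 58.

58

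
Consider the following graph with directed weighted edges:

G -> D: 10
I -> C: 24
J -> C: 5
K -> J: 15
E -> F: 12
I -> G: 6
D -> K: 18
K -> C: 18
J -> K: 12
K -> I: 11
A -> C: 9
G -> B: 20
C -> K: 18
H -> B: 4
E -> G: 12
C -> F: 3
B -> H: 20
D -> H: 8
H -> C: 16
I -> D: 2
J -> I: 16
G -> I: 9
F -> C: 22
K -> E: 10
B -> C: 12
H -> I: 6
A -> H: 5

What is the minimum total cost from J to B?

30

Candidate routes:
J - I - G - B: 16+6+20 = 42
J - K - I - D - H - B: 12+11+2+8+4 = 37
J - I - D - H - B: 16+2+8+4 = 30
J - I - G - D - H - B: 16+6+10+8+4 = 44
The minimum is 30 via J - I - D - H - B.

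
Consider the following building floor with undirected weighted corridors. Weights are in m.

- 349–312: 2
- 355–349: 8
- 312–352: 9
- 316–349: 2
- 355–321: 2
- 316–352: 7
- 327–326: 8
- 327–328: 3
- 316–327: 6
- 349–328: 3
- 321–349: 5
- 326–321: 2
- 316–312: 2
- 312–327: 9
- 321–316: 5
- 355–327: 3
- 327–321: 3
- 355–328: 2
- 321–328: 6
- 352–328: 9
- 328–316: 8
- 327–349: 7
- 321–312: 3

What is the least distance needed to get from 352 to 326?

14 m

Settle nodes by increasing distance from 352:
352: 0
316: 7  (via 352)
349: 9  (via 316)
312: 9  (via 352)
328: 9  (via 352)
355: 11  (via 328)
321: 12  (via 316)
327: 12  (via 328)
326: 14  (via 321)
Shortest route: 352 → 316 → 321 → 326 = 14 m.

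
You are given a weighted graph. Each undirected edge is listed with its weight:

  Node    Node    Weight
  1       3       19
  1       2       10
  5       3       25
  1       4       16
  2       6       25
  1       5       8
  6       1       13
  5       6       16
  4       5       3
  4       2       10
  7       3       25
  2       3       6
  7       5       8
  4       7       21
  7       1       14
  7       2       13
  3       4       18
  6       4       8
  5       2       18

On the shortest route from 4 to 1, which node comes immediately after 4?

Compare a few routes:
4–2–1: 10+10 = 20
4–5–1: 3+8 = 11
4–1: 16 = 16
The minimum is 11 via 4–5–1.
So from 4 the first move is to 5.

5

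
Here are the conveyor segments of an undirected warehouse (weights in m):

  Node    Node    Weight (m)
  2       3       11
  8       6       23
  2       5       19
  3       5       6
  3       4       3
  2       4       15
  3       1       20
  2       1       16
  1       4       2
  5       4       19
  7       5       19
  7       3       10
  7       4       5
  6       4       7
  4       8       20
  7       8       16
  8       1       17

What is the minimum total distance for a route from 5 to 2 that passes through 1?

27 m

Shortest 5→1: 5–3–4–1 = 11
Shortest 1→2: 1–2 = 16
Total via 1: 11 + 16 = 27 m.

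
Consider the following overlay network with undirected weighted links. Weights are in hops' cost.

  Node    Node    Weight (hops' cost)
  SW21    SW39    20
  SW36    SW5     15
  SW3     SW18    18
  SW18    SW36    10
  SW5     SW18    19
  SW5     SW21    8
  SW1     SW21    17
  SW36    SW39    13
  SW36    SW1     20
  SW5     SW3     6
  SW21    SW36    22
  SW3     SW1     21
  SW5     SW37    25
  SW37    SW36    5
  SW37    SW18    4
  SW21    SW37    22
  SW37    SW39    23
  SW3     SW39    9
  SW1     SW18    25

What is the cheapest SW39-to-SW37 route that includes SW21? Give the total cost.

Best SW39 to SW21: SW39 → SW21 costing 20
Best SW21 to SW37: SW21 → SW37 costing 22
Total via SW21: 20 + 22 = 42 hops' cost.

42 hops' cost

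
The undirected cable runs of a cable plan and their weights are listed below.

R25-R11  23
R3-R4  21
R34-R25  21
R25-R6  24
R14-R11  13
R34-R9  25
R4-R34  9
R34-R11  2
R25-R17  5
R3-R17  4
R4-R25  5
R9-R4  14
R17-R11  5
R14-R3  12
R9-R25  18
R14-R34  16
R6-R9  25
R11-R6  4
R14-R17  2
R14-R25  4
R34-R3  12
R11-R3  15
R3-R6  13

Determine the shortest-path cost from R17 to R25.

5

Enumerating some paths:
R17 → R25: 5 = 5
R17 → R14 → R25: 2+4 = 6
The minimum is 5 via R17 → R25.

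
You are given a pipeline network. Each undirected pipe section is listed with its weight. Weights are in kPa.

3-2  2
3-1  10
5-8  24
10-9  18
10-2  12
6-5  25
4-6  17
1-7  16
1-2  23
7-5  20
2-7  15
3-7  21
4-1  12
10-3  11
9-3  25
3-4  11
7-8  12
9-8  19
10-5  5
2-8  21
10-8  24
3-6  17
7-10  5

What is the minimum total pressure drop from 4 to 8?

34 kPa

Running Dijkstra from 4:
4: 0
3: 11  (via 4)
1: 12  (via 4)
2: 13  (via 3)
6: 17  (via 4)
10: 22  (via 3)
5: 27  (via 10)
7: 27  (via 10)
8: 34  (via 2)
Shortest route: 4–3–2–8 = 34 kPa.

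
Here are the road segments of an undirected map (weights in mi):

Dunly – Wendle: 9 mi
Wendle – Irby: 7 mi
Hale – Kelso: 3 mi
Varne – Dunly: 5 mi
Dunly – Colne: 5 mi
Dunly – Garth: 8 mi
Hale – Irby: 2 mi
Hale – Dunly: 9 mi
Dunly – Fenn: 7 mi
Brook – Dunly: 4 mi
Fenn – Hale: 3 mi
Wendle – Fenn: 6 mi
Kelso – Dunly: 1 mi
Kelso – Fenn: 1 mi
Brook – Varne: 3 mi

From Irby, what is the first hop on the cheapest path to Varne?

Compare a few routes:
Irby–Hale–Fenn–Kelso–Dunly–Varne: 2+3+1+1+5 = 12
Irby–Hale–Fenn–Kelso–Dunly–Brook–Varne: 2+3+1+1+4+3 = 14
Irby–Hale–Kelso–Dunly–Varne: 2+3+1+5 = 11
Irby–Hale–Kelso–Dunly–Brook–Varne: 2+3+1+4+3 = 13
Cheapest is Irby–Hale–Kelso–Dunly–Varne at 11 mi.
So from Irby the first move is to Hale.

Hale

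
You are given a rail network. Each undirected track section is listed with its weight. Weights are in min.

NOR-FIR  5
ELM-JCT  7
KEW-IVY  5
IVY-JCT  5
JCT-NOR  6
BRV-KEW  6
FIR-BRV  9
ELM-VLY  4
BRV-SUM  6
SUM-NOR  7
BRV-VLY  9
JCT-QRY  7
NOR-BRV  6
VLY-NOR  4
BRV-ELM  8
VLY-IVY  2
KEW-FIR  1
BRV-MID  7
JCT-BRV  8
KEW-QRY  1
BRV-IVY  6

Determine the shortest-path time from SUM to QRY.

Settle nodes by increasing distance from SUM:
SUM: 0
BRV: 6  (via SUM)
NOR: 7  (via SUM)
VLY: 11  (via NOR)
KEW: 12  (via BRV)
IVY: 12  (via BRV)
FIR: 12  (via NOR)
MID: 13  (via BRV)
QRY: 13  (via KEW)
Shortest route: SUM → BRV → KEW → QRY = 13 min.

13 min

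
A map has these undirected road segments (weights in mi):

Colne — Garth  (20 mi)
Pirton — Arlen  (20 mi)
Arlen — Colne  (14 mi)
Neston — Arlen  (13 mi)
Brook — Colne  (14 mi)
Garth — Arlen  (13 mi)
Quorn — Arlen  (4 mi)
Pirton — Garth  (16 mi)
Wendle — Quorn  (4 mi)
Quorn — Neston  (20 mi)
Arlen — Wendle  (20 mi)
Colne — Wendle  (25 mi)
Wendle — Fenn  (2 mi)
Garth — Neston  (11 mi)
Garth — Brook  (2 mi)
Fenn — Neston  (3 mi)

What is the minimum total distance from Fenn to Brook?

Enumerating some paths:
Fenn–Neston–Garth–Brook: 3+11+2 = 16
Fenn–Wendle–Quorn–Arlen–Neston–Garth–Brook: 2+4+4+13+11+2 = 36
Fenn–Neston–Arlen–Garth–Brook: 3+13+13+2 = 31
Fenn–Wendle–Quorn–Arlen–Garth–Brook: 2+4+4+13+2 = 25
Cheapest is Fenn–Neston–Garth–Brook at 16 mi.

16 mi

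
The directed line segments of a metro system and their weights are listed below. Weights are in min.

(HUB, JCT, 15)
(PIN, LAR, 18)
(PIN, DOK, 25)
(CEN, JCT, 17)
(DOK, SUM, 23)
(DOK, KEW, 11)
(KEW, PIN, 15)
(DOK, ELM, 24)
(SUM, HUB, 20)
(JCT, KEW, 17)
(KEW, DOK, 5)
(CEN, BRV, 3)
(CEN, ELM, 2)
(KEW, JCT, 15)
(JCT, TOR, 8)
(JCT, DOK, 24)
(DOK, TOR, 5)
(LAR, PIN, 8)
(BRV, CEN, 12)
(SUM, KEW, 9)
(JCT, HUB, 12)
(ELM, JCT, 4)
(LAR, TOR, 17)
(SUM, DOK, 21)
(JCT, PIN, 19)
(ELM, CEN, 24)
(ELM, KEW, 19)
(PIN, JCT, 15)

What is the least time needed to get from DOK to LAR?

44 min

Compare a few routes:
DOK–KEW–JCT–PIN–LAR: 11+15+19+18 = 63
DOK–KEW–PIN–LAR: 11+15+18 = 44
Cheapest is DOK–KEW–PIN–LAR at 44 min.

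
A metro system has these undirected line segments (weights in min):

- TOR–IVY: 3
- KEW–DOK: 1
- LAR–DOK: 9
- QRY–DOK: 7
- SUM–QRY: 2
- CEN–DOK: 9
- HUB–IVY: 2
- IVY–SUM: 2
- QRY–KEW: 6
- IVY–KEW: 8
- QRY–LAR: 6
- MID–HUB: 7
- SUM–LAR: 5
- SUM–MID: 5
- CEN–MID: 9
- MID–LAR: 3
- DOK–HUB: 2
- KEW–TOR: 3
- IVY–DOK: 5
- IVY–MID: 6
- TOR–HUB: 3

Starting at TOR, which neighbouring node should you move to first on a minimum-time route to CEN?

Compare a few routes:
TOR - KEW - DOK - CEN: 3+1+9 = 13
TOR - IVY - HUB - DOK - CEN: 3+2+2+9 = 16
TOR - HUB - DOK - CEN: 3+2+9 = 14
Cheapest is TOR - KEW - DOK - CEN at 13 min.
So from TOR the first move is to KEW.

KEW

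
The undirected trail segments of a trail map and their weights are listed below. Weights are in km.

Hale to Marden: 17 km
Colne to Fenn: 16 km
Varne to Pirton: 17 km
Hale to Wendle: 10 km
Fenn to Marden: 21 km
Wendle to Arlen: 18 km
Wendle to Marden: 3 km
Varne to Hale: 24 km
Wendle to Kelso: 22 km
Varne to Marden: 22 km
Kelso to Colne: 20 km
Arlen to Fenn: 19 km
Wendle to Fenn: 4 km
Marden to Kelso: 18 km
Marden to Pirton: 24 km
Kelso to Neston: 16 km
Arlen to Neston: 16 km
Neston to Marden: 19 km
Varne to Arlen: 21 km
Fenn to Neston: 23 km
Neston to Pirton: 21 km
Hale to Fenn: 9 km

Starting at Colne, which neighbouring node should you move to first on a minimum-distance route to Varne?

Enumerating some paths:
Colne–Fenn–Wendle–Hale–Varne: 16+4+10+24 = 54
Colne–Fenn–Hale–Varne: 16+9+24 = 49
Colne–Fenn–Wendle–Marden–Varne: 16+4+3+22 = 45
Colne–Fenn–Arlen–Varne: 16+19+21 = 56
Cheapest is Colne–Fenn–Wendle–Marden–Varne at 45 km.
So from Colne the first move is to Fenn.

Fenn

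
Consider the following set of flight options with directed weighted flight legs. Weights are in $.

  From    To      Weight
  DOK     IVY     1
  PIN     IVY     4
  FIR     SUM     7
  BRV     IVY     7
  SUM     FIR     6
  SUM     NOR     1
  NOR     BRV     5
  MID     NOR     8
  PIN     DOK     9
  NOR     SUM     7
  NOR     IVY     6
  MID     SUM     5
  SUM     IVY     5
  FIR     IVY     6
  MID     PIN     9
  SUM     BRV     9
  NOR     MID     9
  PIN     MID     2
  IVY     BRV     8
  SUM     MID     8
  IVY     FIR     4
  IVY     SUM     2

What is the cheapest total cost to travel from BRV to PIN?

Shortest distances from BRV:
BRV: 0
IVY: 7  (via BRV)
SUM: 9  (via IVY)
NOR: 10  (via SUM)
FIR: 11  (via IVY)
MID: 17  (via SUM)
PIN: 26  (via MID)
Shortest route: BRV–IVY–SUM–MID–PIN = $26.

$26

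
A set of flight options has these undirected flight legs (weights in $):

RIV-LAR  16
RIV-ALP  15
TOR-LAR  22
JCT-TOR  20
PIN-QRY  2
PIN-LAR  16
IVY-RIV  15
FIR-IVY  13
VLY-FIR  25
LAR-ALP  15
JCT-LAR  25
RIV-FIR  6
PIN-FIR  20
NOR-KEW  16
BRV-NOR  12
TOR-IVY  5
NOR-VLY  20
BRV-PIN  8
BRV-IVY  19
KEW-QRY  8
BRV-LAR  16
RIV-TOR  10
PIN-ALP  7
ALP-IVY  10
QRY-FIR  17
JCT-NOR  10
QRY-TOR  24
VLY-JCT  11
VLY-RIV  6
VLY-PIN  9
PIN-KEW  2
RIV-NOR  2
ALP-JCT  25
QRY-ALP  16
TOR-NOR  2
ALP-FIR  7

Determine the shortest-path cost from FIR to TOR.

Running Dijkstra from FIR:
FIR: 0
RIV: 6  (via FIR)
ALP: 7  (via FIR)
NOR: 8  (via RIV)
TOR: 10  (via NOR)
Shortest route: FIR–RIV–NOR–TOR = $10.

$10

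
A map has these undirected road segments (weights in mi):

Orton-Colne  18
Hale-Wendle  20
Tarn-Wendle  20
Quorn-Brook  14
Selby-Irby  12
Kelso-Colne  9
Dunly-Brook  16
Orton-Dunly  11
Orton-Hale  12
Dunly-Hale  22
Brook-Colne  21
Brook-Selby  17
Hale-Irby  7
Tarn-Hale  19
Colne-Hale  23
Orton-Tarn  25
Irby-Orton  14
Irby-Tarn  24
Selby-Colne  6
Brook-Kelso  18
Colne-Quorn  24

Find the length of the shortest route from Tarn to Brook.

Candidate routes:
Tarn–Irby–Selby–Brook: 24+12+17 = 53
Tarn–Hale–Irby–Selby–Brook: 19+7+12+17 = 55
Tarn–Orton–Dunly–Brook: 25+11+16 = 52
Tarn–Hale–Dunly–Brook: 19+22+16 = 57
Cheapest is Tarn–Orton–Dunly–Brook at 52 mi.

52 mi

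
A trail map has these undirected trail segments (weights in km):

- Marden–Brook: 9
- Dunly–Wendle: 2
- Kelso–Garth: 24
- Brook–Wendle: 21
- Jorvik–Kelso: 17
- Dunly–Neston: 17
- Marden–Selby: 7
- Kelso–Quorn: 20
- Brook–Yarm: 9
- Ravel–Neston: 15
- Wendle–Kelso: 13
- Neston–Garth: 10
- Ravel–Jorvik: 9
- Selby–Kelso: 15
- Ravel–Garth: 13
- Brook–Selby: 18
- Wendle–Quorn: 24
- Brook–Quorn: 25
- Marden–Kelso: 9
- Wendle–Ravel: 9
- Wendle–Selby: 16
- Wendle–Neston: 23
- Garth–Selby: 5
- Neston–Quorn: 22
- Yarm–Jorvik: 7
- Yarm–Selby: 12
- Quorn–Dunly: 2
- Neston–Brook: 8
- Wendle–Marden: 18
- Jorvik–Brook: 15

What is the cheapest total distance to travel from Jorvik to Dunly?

Shortest distances from Jorvik:
Jorvik: 0
Yarm: 7  (via Jorvik)
Ravel: 9  (via Jorvik)
Brook: 15  (via Jorvik)
Kelso: 17  (via Jorvik)
Wendle: 18  (via Ravel)
Selby: 19  (via Yarm)
Dunly: 20  (via Wendle)
Shortest route: Jorvik → Ravel → Wendle → Dunly = 20 km.

20 km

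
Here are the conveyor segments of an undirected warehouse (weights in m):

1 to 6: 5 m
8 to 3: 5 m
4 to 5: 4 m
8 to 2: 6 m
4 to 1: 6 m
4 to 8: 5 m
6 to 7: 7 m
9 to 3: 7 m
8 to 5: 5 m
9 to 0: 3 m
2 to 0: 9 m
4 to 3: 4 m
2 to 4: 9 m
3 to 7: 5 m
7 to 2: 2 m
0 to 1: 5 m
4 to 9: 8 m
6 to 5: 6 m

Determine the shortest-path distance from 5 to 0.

Shortest distances from 5:
5: 0
4: 4  (via 5)
8: 5  (via 5)
6: 6  (via 5)
3: 8  (via 4)
1: 10  (via 4)
2: 11  (via 8)
9: 12  (via 4)
7: 13  (via 6)
0: 15  (via 1)
Shortest route: 5–4–1–0 = 15 m.

15 m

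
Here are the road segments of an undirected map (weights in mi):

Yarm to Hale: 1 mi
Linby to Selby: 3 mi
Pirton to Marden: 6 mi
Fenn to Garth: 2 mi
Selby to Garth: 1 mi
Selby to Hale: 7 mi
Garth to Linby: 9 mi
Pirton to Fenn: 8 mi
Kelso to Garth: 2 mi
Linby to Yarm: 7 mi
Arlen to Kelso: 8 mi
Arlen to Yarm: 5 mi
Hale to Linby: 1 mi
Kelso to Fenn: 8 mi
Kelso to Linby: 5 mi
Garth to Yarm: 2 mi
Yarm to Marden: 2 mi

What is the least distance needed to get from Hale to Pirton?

9 mi

Running Dijkstra from Hale:
Hale: 0
Linby: 1  (via Hale)
Yarm: 1  (via Hale)
Marden: 3  (via Yarm)
Garth: 3  (via Yarm)
Selby: 4  (via Linby)
Kelso: 5  (via Garth)
Fenn: 5  (via Garth)
Arlen: 6  (via Yarm)
Pirton: 9  (via Marden)
Shortest route: Hale → Yarm → Marden → Pirton = 9 mi.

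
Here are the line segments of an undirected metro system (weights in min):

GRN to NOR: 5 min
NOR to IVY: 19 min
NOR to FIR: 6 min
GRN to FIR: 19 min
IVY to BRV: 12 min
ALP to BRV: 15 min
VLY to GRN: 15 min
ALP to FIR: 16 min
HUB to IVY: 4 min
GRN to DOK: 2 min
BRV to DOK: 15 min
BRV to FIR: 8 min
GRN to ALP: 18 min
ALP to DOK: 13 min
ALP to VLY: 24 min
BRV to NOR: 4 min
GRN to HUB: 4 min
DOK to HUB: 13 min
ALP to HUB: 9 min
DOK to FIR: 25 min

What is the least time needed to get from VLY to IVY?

23 min

Compare a few routes:
VLY–ALP–HUB–IVY: 24+9+4 = 37
VLY–GRN–DOK–HUB–IVY: 15+2+13+4 = 34
VLY–GRN–NOR–BRV–IVY: 15+5+4+12 = 36
VLY–GRN–HUB–IVY: 15+4+4 = 23
The minimum is 23 min via VLY–GRN–HUB–IVY.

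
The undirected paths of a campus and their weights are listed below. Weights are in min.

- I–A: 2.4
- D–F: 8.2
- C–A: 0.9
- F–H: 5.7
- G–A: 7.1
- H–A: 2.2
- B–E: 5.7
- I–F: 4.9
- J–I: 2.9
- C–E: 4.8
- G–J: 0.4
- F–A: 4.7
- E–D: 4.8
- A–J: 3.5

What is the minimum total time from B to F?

16.1 min

Compare a few routes:
B - E - C - A - F: 5.7+4.8+0.9+4.7 = 16.1
B - E - D - F: 5.7+4.8+8.2 = 18.7
The minimum is 16.1 min via B - E - C - A - F.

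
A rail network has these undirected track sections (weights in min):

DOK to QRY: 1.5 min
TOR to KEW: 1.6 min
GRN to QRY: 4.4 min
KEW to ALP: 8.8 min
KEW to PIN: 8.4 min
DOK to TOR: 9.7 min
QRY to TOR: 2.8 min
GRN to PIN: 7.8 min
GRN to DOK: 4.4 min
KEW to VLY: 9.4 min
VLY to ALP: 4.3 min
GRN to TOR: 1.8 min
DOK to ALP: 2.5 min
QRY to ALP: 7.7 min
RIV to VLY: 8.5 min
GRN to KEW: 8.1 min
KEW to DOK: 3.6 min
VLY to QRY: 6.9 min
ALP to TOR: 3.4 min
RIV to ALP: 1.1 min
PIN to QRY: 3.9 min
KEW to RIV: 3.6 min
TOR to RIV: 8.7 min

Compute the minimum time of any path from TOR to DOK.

4.3 min

Compare a few routes:
TOR → QRY → DOK: 2.8+1.5 = 4.3
TOR → KEW → DOK: 1.6+3.6 = 5.2
TOR → ALP → DOK: 3.4+2.5 = 5.9
The minimum is 4.3 min via TOR → QRY → DOK.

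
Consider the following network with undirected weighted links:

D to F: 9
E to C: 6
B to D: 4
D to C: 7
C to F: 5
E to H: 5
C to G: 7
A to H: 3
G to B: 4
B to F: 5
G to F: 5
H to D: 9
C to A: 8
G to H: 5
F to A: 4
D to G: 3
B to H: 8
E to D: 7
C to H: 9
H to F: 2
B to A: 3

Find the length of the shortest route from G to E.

10

Enumerating some paths:
G → F → H → E: 5+2+5 = 12
G → D → E: 3+7 = 10
The minimum is 10 via G → D → E.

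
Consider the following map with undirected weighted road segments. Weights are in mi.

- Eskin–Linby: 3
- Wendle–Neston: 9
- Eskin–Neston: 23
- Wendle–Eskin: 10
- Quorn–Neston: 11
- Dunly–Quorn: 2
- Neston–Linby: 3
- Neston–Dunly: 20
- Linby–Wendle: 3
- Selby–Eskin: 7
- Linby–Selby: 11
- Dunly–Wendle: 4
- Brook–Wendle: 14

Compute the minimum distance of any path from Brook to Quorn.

Compare a few routes:
Brook–Wendle–Neston–Quorn: 14+9+11 = 34
Brook–Wendle–Linby–Neston–Quorn: 14+3+3+11 = 31
Brook–Wendle–Dunly–Quorn: 14+4+2 = 20
Cheapest is Brook–Wendle–Dunly–Quorn at 20 mi.

20 mi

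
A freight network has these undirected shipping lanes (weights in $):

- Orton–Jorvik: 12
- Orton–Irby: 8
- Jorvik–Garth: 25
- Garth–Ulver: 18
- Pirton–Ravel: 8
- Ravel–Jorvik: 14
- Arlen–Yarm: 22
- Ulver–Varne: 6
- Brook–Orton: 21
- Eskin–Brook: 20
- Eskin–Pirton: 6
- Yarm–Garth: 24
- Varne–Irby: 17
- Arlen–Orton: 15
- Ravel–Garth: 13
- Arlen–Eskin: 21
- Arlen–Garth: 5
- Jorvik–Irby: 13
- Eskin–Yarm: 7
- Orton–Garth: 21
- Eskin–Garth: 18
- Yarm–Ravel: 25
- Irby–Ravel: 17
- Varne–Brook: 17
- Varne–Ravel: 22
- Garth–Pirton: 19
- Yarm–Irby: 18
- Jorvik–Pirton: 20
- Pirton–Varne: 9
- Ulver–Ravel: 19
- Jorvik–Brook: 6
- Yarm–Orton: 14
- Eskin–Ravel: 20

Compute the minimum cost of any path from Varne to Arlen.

$29

Compare a few routes:
Varne - Ulver - Garth - Arlen: 6+18+5 = 29
Varne - Pirton - Garth - Arlen: 9+19+5 = 33
The minimum is $29 via Varne - Ulver - Garth - Arlen.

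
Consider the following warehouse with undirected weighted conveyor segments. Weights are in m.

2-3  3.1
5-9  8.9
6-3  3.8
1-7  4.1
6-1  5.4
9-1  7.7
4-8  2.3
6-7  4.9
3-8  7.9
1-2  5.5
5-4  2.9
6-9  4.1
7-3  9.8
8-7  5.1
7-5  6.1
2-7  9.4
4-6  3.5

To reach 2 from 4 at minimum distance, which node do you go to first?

6

Candidate routes:
4 - 8 - 3 - 2: 2.3+7.9+3.1 = 13.3
4 - 6 - 3 - 2: 3.5+3.8+3.1 = 10.4
The minimum is 10.4 m via 4 - 6 - 3 - 2.
So from 4 the first move is to 6.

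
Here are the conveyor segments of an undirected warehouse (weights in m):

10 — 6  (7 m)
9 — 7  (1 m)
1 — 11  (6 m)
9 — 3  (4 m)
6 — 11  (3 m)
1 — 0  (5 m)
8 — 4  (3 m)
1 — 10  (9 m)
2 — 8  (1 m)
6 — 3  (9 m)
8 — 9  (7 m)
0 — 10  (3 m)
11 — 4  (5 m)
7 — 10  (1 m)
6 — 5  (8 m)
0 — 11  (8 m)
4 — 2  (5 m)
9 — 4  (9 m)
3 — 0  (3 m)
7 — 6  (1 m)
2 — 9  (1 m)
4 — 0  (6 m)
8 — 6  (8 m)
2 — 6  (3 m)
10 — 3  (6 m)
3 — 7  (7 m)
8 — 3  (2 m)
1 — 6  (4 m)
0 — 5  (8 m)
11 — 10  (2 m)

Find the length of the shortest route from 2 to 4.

4 m

Running Dijkstra from 2:
2: 0
8: 1  (via 2)
9: 1  (via 2)
7: 2  (via 9)
3: 3  (via 8)
6: 3  (via 2)
10: 3  (via 7)
4: 4  (via 8)
Shortest route: 2 → 8 → 4 = 4 m.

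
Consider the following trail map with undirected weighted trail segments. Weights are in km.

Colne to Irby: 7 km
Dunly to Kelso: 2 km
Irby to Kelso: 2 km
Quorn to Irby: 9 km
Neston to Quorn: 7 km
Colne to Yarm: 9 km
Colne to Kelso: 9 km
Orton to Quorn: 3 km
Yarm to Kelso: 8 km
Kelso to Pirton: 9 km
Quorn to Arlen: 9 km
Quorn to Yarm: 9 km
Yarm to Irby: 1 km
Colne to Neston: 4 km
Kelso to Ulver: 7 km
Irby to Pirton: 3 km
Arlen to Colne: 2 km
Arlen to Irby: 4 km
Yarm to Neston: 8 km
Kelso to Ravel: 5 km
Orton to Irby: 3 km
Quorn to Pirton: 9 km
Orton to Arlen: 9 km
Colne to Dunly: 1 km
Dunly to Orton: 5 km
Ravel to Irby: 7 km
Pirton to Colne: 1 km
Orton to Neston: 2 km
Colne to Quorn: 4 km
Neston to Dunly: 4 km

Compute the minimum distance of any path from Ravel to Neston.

11 km

Candidate routes:
Ravel - Kelso - Dunly - Colne - Neston: 5+2+1+4 = 12
Ravel - Kelso - Dunly - Neston: 5+2+4 = 11
Ravel - Irby - Orton - Neston: 7+3+2 = 12
Cheapest is Ravel - Kelso - Dunly - Neston at 11 km.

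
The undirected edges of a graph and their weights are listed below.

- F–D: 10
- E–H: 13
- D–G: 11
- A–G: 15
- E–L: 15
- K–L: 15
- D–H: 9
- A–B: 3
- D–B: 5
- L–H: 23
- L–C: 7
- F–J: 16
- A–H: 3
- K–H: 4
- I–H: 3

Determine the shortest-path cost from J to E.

Settle nodes by increasing distance from J:
J: 0
F: 16  (via J)
D: 26  (via F)
B: 31  (via D)
A: 34  (via B)
H: 35  (via D)
G: 37  (via D)
I: 38  (via H)
K: 39  (via H)
E: 48  (via H)
Shortest route: J–F–D–H–E = 48.

48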